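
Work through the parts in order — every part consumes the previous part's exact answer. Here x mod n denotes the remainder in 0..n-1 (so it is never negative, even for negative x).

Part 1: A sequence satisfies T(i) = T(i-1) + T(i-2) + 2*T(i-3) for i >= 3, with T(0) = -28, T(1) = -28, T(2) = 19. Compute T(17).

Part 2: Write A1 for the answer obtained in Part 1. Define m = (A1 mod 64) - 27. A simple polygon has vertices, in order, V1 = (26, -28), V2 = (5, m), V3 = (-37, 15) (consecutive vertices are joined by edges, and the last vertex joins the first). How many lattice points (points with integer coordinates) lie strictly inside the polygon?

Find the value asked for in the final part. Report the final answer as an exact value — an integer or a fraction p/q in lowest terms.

556

Part 1: T(3) = 1*(19) + 1*(-28) + 2*(-28) = -65; iterating: T(3)=-65, T(4)=-102, T(5)=-129, T(6)=-361, T(7)=-694, T(8)=-1313, T(9)=-2729, T(10)=-5430, T(11)=-10785, T(12)=-21673, T(13)=-43318, T(14)=-86561, T(15)=-173225, T(16)=-346422, T(17)=-692769; answer -692769
Part 2: A1 = -692769; m = 4; cross terms: (26*4 - 5*-28)=244, (5*15 - -37*4)=223, (-37*-28 - 26*15)=646; twice the area = |1113| = 1113; area = 1113/2; boundary points = 1 + 1 + 1 = 3; strictly interior points = area - boundary/2 + 1 = 556; answer 556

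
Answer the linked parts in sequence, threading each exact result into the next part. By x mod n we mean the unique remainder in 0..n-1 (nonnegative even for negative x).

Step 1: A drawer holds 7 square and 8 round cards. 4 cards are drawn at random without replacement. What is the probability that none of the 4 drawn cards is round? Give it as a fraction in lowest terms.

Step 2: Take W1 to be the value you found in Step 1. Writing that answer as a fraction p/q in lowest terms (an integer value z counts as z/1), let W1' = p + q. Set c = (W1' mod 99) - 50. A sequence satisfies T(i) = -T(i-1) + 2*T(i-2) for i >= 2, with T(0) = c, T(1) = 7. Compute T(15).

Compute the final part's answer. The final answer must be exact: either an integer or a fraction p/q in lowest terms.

Step 1: total draws C(15,4) = 1365; favorable C(7,4) = 35; P = 1/39; answer 1/39
Step 2: W1 = 1/39; threaded value p + q = 40; c = -10; T(2) = -1*(7) + 2*(-10) = -27; iterating: T(2)=-27, T(3)=41, T(4)=-95, T(5)=177, T(6)=-367, T(7)=721, T(8)=-1455, T(9)=2897, T(10)=-5807, T(11)=11601, T(12)=-23215, T(13)=46417, T(14)=-92847, T(15)=185681; answer 185681

185681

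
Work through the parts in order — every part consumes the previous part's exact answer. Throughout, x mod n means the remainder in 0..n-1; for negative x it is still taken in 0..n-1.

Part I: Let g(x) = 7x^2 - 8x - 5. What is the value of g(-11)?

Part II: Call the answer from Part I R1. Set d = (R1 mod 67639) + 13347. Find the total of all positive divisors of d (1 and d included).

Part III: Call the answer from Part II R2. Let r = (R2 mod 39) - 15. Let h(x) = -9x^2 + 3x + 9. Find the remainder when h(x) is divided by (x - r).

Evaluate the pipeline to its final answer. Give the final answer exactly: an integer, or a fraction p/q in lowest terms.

-453

Part I: 7*(-11)^2 - 8*(-11)^1 - 5 = (847) + (88) + (-5) = 930; answer 930
Part II: R1 = 930; d = 14277; 14277 = 3 * 4759; sigma = (1 + 3) * (1 + 4759) = 4 * 4760 = 19040; answer 19040
Part III: R2 = 19040; r = -7; remainder = value at the root: -9*(-7)^2 + 3*(-7)^1 + 9 = (-441) + (-21) + (9) = -453; answer -453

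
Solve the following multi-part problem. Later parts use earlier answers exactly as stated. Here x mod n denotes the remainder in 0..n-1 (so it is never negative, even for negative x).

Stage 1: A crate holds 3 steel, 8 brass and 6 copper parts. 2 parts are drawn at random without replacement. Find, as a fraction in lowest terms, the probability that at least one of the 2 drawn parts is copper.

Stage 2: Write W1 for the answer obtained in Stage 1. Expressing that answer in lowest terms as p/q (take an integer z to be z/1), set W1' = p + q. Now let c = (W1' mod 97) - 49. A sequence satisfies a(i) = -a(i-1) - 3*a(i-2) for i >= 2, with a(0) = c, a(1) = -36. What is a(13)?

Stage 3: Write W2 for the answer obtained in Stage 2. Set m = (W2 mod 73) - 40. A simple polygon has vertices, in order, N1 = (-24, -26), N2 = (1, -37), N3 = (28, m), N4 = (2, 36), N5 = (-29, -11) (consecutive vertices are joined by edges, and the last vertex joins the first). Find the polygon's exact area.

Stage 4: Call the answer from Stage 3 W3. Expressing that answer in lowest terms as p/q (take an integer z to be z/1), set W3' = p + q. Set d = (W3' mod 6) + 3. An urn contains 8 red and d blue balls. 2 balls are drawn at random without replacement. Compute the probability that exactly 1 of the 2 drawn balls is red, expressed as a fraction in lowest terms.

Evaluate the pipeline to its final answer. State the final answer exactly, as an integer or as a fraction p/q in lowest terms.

Stage 1: total draws C(17,2) = 136; complement C(11,2) = 55; favorable 136 - 55 = 81; P = 81/136; answer 81/136
Stage 2: W1 = 81/136; threaded value p + q = 217; c = -26; a(2) = -1*(-36) - 3*(-26) = 114; iterating: a(2)=114, a(3)=-6, a(4)=-336, a(5)=354, a(6)=654, a(7)=-1716, a(8)=-246, a(9)=5394, a(10)=-4656, a(11)=-11526, a(12)=25494, a(13)=9084; answer 9084
Stage 3: W2 = 9084; m = -8; cross terms: (-24*-37 - 1*-26)=914, (1*-8 - 28*-37)=1028, (28*36 - 2*-8)=1024, (2*-11 - -29*36)=1022, (-29*-26 - -24*-11)=490; twice the area = |4478| = 4478; area = 2239; answer 2239
Stage 4: W3 = 2239; threaded value p + q = 2240; d = 5; total draws C(13,2) = 78; favorable C(8,1)*C(5,1) = 40; P = 20/39; answer 20/39

20/39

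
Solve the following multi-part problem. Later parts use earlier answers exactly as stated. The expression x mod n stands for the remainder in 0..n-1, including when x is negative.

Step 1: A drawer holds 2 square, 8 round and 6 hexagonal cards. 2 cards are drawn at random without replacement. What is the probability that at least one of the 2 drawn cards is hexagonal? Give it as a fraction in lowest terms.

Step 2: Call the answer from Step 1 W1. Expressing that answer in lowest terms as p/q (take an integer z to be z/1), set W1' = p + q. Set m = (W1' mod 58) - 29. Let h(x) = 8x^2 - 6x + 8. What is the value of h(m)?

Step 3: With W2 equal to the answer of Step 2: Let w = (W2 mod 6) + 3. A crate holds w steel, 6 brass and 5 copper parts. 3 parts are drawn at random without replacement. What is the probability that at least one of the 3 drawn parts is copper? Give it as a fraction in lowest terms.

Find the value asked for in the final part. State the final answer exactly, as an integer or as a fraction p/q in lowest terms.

Step 1: total draws C(16,2) = 120; complement C(10,2) = 45; favorable 120 - 45 = 75; P = 5/8; answer 5/8
Step 2: W1 = 5/8; threaded value p + q = 13; m = -16; 8*(-16)^2 - 6*(-16)^1 + 8 = (2048) + (96) + (8) = 2152; answer 2152
Step 3: W2 = 2152; w = 7; total draws C(18,3) = 816; complement C(13,3) = 286; favorable 816 - 286 = 530; P = 265/408; answer 265/408

265/408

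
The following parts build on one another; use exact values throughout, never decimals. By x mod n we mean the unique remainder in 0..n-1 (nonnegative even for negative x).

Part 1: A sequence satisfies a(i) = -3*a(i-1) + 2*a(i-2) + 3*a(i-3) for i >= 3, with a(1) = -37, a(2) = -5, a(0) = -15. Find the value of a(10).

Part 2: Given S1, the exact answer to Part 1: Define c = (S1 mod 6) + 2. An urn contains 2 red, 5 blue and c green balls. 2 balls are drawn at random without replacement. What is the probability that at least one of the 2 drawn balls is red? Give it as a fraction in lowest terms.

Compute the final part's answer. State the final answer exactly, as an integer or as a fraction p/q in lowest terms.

Part 1: a(3) = -3*(-5) + 2*(-37) + 3*(-15) = -104; iterating: a(3)=-104, a(4)=191, a(5)=-796, a(6)=2458, a(7)=-8393, a(8)=27707, a(9)=-92533, a(10)=307834; answer 307834
Part 2: S1 = 307834; c = 6; total draws C(13,2) = 78; complement C(11,2) = 55; favorable 78 - 55 = 23; P = 23/78; answer 23/78

23/78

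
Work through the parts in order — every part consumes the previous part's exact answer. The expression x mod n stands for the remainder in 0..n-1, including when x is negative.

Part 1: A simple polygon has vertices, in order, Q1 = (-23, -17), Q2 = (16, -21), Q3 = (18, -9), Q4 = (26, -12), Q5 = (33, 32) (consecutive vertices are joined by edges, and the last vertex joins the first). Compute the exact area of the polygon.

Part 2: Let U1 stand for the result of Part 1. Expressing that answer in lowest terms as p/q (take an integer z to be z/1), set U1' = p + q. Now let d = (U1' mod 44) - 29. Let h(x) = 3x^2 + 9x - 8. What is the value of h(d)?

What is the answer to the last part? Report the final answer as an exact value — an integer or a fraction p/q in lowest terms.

256

Part 1: cross terms: (-23*-21 - 16*-17)=755, (16*-9 - 18*-21)=234, (18*-12 - 26*-9)=18, (26*32 - 33*-12)=1228, (33*-17 - -23*32)=175; twice the area = |2410| = 2410; area = 1205; answer 1205
Part 2: U1 = 1205; threaded value p + q = 1206; d = -11; 3*(-11)^2 + 9*(-11)^1 - 8 = (363) + (-99) + (-8) = 256; answer 256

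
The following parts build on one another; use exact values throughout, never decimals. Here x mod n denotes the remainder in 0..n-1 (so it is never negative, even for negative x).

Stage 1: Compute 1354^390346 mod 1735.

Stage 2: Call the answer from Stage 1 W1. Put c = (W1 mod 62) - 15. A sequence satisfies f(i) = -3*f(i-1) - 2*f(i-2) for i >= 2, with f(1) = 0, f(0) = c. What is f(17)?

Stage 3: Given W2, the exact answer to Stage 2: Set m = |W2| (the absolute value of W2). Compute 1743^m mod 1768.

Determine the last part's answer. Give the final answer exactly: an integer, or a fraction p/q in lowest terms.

Stage 1: squarings mod 1735: 1354^1=1354, 1354^2=1156, 1354^4=386, 1354^8=1521, 1354^16=686, 1354^32=411, 1354^64=626, 1354^128=1501, 1354^256=971, 1354^512=736, 1354^1024=376, 1354^2048=841, 1354^4096=1136, 1354^8192=1391, 1354^16384=356, 1354^32768=81, 1354^65536=1356, 1354^131072=1371, 1354^262144=636; 1354^390346 = 1354^2 * 1354^8 * 1354^64 * 1354^128 * 1354^1024 * 1354^4096 * 1354^8192 * 1354^16384 * 1354^32768 * 1354^65536 * 1354^262144 = 56 (mod 1735); answer 56
Stage 2: W1 = 56; c = 41; f(2) = -3*(0) - 2*(41) = -82; iterating: f(2)=-82, f(3)=246, f(4)=-574, f(5)=1230, f(6)=-2542, f(7)=5166, f(8)=-10414, f(9)=20910, f(10)=-41902, f(11)=83886, f(12)=-167854, f(13)=335790, f(14)=-671662, f(15)=1343406, f(16)=-2686894, f(17)=5373870; answer 5373870
Stage 3: W2 = 5373870; m = 5373870; squarings mod 1768: 1743^1=1743, 1743^2=625, 1743^4=1665, 1743^8=1, 1743^16=1, 1743^32=1, 1743^64=1, 1743^128=1, 1743^256=1, 1743^512=1, 1743^1024=1, 1743^2048=1, 1743^4096=1, 1743^8192=1, 1743^16384=1, 1743^32768=1, 1743^65536=1, 1743^131072=1, 1743^262144=1, 1743^524288=1, 1743^1048576=1, 1743^2097152=1, 1743^4194304=1; 1743^5373870 = 1743^2 * 1743^4 * 1743^8 * 1743^32 * 1743^128 * 1743^256 * 1743^512 * 1743^1024 * 1743^2048 * 1743^4096 * 1743^8192 * 1743^16384 * 1743^32768 * 1743^65536 * 1743^1048576 * 1743^4194304 = 1041 (mod 1768); answer 1041

1041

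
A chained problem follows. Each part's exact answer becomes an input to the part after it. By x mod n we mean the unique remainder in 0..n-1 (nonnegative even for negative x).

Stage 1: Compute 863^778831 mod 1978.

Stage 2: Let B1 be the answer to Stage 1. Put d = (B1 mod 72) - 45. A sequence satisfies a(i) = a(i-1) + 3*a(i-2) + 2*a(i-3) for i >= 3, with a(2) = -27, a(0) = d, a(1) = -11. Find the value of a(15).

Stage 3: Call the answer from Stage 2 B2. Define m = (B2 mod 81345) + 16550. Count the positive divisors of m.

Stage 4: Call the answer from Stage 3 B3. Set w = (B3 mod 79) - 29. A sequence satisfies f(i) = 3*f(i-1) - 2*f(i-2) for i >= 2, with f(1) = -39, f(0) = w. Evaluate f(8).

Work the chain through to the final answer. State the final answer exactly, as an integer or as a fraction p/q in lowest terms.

-3087

Stage 1: squarings mod 1978: 863^1=863, 863^2=1041, 863^4=1715, 863^8=1917, 863^16=1743, 863^32=1819, 863^64=1545, 863^128=1557, 863^256=1199, 863^512=1573, 863^1024=1829, 863^2048=443, 863^4096=427, 863^8192=353, 863^16384=1973, 863^32768=25, 863^65536=625, 863^131072=959, 863^262144=1889, 863^524288=9; 863^778831 = 863^1 * 863^2 * 863^4 * 863^8 * 863^64 * 863^512 * 863^8192 * 863^16384 * 863^32768 * 863^65536 * 863^131072 * 863^524288 = 349 (mod 1978); answer 349
Stage 2: B1 = 349; d = 16; a(3) = 1*(-27) + 3*(-11) + 2*(16) = -28; iterating: a(3)=-28, a(4)=-131, a(5)=-269, a(6)=-718, a(7)=-1787, a(8)=-4479, a(9)=-11276, a(10)=-28287, a(11)=-71073, a(12)=-178486, a(13)=-448279, a(14)=-1125883, a(15)=-2827692; answer -2827692
Stage 3: B2 = -2827692; m = 35933; 35933 is prime, so its only divisors are 1 and 35933; count = 2; answer 2
Stage 4: B3 = 2; w = -27; f(2) = 3*(-39) - 2*(-27) = -63; iterating: f(2)=-63, f(3)=-111, f(4)=-207, f(5)=-399, f(6)=-783, f(7)=-1551, f(8)=-3087; answer -3087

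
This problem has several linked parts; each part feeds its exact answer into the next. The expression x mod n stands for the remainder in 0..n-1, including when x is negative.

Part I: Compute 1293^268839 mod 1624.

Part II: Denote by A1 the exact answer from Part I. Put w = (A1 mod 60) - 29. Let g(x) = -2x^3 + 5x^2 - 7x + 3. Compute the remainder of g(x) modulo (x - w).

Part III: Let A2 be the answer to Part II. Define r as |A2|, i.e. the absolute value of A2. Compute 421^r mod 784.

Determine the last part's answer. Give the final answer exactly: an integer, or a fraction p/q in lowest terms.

701

Part I: squarings mod 1624: 1293^1=1293, 1293^2=753, 1293^4=233, 1293^8=697, 1293^16=233, 1293^32=697, 1293^64=233, 1293^128=697, 1293^256=233, 1293^512=697, 1293^1024=233, 1293^2048=697, 1293^4096=233, 1293^8192=697, 1293^16384=233, 1293^32768=697, 1293^65536=233, 1293^131072=697, 1293^262144=233; 1293^268839 = 1293^1 * 1293^2 * 1293^4 * 1293^32 * 1293^512 * 1293^2048 * 1293^4096 * 1293^262144 = 853 (mod 1624); answer 853
Part II: A1 = 853; w = -16; remainder = value at the root: -2*(-16)^3 + 5*(-16)^2 - 7*(-16)^1 + 3 = (8192) + (1280) + (112) + (3) = 9587; answer 9587
Part III: A2 = 9587; r = 9587; squarings mod 784: 421^1=421, 421^2=57, 421^4=113, 421^8=225, 421^16=449, 421^32=113, 421^64=225, 421^128=449, 421^256=113, 421^512=225, 421^1024=449, 421^2048=113, 421^4096=225, 421^8192=449; 421^9587 = 421^1 * 421^2 * 421^16 * 421^32 * 421^64 * 421^256 * 421^1024 * 421^8192 = 701 (mod 784); answer 701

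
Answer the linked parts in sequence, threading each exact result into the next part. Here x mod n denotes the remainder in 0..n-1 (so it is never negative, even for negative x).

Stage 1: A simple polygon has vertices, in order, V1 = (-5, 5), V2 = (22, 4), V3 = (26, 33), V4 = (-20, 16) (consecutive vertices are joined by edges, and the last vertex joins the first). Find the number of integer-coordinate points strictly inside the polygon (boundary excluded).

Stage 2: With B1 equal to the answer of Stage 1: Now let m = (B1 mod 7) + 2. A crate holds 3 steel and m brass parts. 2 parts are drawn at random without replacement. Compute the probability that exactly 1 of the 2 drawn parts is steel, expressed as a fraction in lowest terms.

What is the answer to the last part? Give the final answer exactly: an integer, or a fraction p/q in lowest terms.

Stage 1: cross terms: (-5*4 - 22*5)=-130, (22*33 - 26*4)=622, (26*16 - -20*33)=1076, (-20*5 - -5*16)=-20; twice the area = |1548| = 1548; area = 774; boundary points = 1 + 1 + 1 + 1 = 4; strictly interior points = area - boundary/2 + 1 = 773; answer 773
Stage 2: B1 = 773; m = 5; total draws C(8,2) = 28; favorable C(3,1)*C(5,1) = 15; P = 15/28; answer 15/28

15/28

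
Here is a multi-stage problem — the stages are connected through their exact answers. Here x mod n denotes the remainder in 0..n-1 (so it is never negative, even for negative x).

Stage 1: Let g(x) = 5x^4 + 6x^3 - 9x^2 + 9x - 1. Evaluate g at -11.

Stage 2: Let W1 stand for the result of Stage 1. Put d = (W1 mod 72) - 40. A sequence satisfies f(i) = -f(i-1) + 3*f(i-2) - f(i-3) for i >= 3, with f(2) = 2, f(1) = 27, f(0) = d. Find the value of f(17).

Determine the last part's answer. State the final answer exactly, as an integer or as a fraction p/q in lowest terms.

Stage 1: 5*(-11)^4 + 6*(-11)^3 - 9*(-11)^2 + 9*(-11)^1 - 1 = (73205) + (-7986) + (-1089) + (-99) + (-1) = 64030; answer 64030
Stage 2: W1 = 64030; d = -18; f(3) = -1*(2) + 3*(27) - 1*(-18) = 97; iterating: f(3)=97, f(4)=-118, f(5)=407, f(6)=-858, f(7)=2197, f(8)=-5178, f(9)=12627, f(10)=-30358, f(11)=73417, f(12)=-177118, f(13)=427727, f(14)=-1032498, f(15)=2492797, f(16)=-6018018, f(17)=14528907; answer 14528907

14528907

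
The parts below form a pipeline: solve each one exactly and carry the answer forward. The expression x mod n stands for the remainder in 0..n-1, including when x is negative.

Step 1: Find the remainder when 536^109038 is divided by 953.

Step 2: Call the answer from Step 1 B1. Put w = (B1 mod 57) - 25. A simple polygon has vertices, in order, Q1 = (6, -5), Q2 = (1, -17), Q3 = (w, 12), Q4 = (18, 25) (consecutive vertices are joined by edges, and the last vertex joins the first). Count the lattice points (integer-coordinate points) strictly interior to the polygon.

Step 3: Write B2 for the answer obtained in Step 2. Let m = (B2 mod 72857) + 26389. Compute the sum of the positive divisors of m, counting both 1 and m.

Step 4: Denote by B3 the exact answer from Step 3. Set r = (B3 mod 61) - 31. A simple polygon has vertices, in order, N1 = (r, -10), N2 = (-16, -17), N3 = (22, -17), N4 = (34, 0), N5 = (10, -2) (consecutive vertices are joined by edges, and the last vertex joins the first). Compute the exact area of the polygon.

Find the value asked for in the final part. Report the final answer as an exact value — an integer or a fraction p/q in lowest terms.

701/2

Step 1: squarings mod 953: 536^1=536, 536^2=443, 536^4=884, 536^8=949, 536^16=16, 536^32=256, 536^64=732, 536^128=238, 536^256=417, 536^512=443, 536^1024=884, 536^2048=949, 536^4096=16, 536^8192=256, 536^16384=732, 536^32768=238, 536^65536=417; 536^109038 = 536^2 * 536^4 * 536^8 * 536^32 * 536^64 * 536^128 * 536^256 * 536^2048 * 536^8192 * 536^32768 * 536^65536 = 1 (mod 953); answer 1
Step 2: B1 = 1; w = -24; cross terms: (6*-17 - 1*-5)=-97, (1*12 - -24*-17)=-396, (-24*25 - 18*12)=-816, (18*-5 - 6*25)=-240; twice the area = |-1549| = 1549; area = 1549/2; boundary points = 1 + 1 + 1 + 6 = 9; strictly interior points = area - boundary/2 + 1 = 771; answer 771
Step 3: B2 = 771; m = 27160; 27160 = 2^3 * 5 * 7 * 97; sigma = (1 + 2 + 4 + 8) * (1 + 5) * (1 + 7) * (1 + 97) = 15 * 6 * 8 * 98 = 70560; answer 70560
Step 4: B3 = 70560; r = 13; cross terms: (13*-17 - -16*-10)=-381, (-16*-17 - 22*-17)=646, (22*0 - 34*-17)=578, (34*-2 - 10*0)=-68, (10*-10 - 13*-2)=-74; twice the area = |701| = 701; area = 701/2; answer 701/2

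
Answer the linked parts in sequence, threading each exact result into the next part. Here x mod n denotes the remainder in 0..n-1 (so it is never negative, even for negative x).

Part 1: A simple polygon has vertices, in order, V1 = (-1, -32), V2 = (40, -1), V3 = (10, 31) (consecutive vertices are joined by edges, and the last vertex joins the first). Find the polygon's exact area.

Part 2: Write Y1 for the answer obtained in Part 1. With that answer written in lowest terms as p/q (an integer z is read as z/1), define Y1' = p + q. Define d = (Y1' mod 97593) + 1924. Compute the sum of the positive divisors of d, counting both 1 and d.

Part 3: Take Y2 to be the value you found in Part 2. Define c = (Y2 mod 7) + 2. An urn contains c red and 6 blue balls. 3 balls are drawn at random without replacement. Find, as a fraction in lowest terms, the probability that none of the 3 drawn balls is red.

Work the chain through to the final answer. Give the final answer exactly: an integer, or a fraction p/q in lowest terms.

5/21

Part 1: cross terms: (-1*-1 - 40*-32)=1281, (40*31 - 10*-1)=1250, (10*-32 - -1*31)=-289; twice the area = |2242| = 2242; area = 1121; answer 1121
Part 2: Y1 = 1121; threaded value p + q = 1122; d = 3046; 3046 = 2 * 1523; sigma = (1 + 2) * (1 + 1523) = 3 * 1524 = 4572; answer 4572
Part 3: Y2 = 4572; c = 3; total draws C(9,3) = 84; favorable C(6,3) = 20; P = 5/21; answer 5/21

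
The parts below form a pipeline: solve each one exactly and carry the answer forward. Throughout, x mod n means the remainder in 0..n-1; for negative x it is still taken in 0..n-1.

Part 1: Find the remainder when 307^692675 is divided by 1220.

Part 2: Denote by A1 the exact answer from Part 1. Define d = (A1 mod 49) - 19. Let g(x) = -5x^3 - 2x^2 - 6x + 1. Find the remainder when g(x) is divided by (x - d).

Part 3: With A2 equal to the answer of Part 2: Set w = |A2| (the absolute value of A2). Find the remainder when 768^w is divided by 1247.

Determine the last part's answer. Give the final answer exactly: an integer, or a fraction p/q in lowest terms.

Part 1: squarings mod 1220: 307^1=307, 307^2=309, 307^4=321, 307^8=561, 307^16=1181, 307^32=301, 307^64=321, 307^128=561, 307^256=1181, 307^512=301, 307^1024=321, 307^2048=561, 307^4096=1181, 307^8192=301, 307^16384=321, 307^32768=561, 307^65536=1181, 307^131072=301, 307^262144=321, 307^524288=561; 307^692675 = 307^1 * 307^2 * 307^64 * 307^128 * 307^256 * 307^4096 * 307^32768 * 307^131072 * 307^524288 = 883 (mod 1220); answer 883
Part 2: A1 = 883; d = -18; remainder = value at the root: -5*(-18)^3 - 2*(-18)^2 - 6*(-18)^1 + 1 = (29160) + (-648) + (108) + (1) = 28621; answer 28621
Part 3: A2 = 28621; w = 28621; squarings mod 1247: 768^1=768, 768^2=1240, 768^4=49, 768^8=1154, 768^16=1167, 768^32=165, 768^64=1038, 768^128=36, 768^256=49, 768^512=1154, 768^1024=1167, 768^2048=165, 768^4096=1038, 768^8192=36, 768^16384=49; 768^28621 = 768^1 * 768^4 * 768^8 * 768^64 * 768^128 * 768^256 * 768^512 * 768^1024 * 768^2048 * 768^8192 * 768^16384 = 338 (mod 1247); answer 338

338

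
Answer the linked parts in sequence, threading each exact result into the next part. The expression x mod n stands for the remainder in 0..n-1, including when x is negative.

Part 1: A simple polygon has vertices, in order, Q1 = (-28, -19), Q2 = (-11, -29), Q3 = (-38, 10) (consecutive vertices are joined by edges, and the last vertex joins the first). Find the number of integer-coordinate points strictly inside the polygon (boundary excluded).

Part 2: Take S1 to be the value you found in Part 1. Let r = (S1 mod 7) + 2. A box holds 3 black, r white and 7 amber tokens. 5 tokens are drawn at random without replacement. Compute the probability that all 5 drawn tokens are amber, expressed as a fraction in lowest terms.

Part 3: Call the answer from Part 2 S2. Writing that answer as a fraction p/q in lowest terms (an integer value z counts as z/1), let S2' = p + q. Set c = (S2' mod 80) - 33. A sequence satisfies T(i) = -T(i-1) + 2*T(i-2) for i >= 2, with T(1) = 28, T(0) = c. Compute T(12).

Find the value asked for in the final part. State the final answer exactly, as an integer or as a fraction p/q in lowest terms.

-71004

Part 1: cross terms: (-28*-29 - -11*-19)=603, (-11*10 - -38*-29)=-1212, (-38*-19 - -28*10)=1002; twice the area = |393| = 393; area = 393/2; boundary points = 1 + 3 + 1 = 5; strictly interior points = area - boundary/2 + 1 = 195; answer 195
Part 2: S1 = 195; r = 8; total draws C(18,5) = 8568; favorable C(7,5) = 21; P = 1/408; answer 1/408
Part 3: S2 = 1/408; threaded value p + q = 409; c = -24; T(2) = -1*(28) + 2*(-24) = -76; iterating: T(2)=-76, T(3)=132, T(4)=-284, T(5)=548, T(6)=-1116, T(7)=2212, T(8)=-4444, T(9)=8868, T(10)=-17756, T(11)=35492, T(12)=-71004; answer -71004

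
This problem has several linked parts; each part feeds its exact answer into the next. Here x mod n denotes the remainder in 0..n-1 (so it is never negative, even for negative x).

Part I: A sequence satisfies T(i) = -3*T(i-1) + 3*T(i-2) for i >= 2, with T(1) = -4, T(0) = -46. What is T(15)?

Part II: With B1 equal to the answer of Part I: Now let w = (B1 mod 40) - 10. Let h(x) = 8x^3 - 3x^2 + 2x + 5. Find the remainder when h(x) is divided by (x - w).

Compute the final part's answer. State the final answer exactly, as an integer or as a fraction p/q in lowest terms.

-563

Part I: T(2) = -3*(-4) + 3*(-46) = -126; iterating: T(2)=-126, T(3)=366, T(4)=-1476, T(5)=5526, T(6)=-21006, T(7)=79596, T(8)=-301806, T(9)=1144206, T(10)=-4338036, T(11)=16446726, T(12)=-62354286, T(13)=236403036, T(14)=-896271966, T(15)=3398025006; answer 3398025006
Part II: B1 = 3398025006; w = -4; remainder = value at the root: 8*(-4)^3 - 3*(-4)^2 + 2*(-4)^1 + 5 = (-512) + (-48) + (-8) + (5) = -563; answer -563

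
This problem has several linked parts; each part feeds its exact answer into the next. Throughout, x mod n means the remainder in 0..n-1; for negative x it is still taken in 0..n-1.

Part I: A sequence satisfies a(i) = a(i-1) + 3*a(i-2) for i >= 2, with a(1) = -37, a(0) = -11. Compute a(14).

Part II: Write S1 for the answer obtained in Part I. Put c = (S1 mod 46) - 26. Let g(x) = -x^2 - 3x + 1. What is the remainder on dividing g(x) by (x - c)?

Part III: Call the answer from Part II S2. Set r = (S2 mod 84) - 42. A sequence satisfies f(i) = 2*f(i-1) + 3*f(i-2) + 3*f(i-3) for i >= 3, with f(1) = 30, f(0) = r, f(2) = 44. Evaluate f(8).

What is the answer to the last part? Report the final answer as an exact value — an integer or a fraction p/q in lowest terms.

Part I: a(2) = 1*(-37) + 3*(-11) = -70; iterating: a(2)=-70, a(3)=-181, a(4)=-391, a(5)=-934, a(6)=-2107, a(7)=-4909, a(8)=-11230, a(9)=-25957, a(10)=-59647, a(11)=-137518, a(12)=-316459, a(13)=-729013, a(14)=-1678390; answer -1678390
Part II: S1 = -1678390; c = -14; remainder = value at the root: -1*(-14)^2 - 3*(-14)^1 + 1 = (-196) + (42) + (1) = -153; answer -153
Part III: S2 = -153; r = -27; f(3) = 2*(44) + 3*(30) + 3*(-27) = 97; iterating: f(3)=97, f(4)=416, f(5)=1255, f(6)=4049, f(7)=13111, f(8)=42134; answer 42134

42134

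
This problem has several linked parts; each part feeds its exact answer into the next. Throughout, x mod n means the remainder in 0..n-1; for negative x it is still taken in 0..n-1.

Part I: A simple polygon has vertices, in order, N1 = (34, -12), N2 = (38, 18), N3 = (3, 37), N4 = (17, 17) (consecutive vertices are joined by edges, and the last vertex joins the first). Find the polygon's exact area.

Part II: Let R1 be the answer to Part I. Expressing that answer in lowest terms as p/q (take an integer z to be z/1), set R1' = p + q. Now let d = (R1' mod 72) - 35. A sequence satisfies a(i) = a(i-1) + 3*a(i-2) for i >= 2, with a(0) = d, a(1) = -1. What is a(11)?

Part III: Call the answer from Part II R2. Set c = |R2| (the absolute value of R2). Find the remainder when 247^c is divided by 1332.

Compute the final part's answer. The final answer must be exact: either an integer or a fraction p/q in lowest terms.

Part I: cross terms: (34*18 - 38*-12)=1068, (38*37 - 3*18)=1352, (3*17 - 17*37)=-578, (17*-12 - 34*17)=-782; twice the area = |1060| = 1060; area = 530; answer 530
Part II: R1 = 530; threaded value p + q = 531; d = -8; a(2) = 1*(-1) + 3*(-8) = -25; iterating: a(2)=-25, a(3)=-28, a(4)=-103, a(5)=-187, a(6)=-496, a(7)=-1057, a(8)=-2545, a(9)=-5716, a(10)=-13351, a(11)=-30499; answer -30499
Part III: R2 = -30499; c = 30499; squarings mod 1332: 247^1=247, 247^2=1069, 247^4=1237, 247^8=1033, 247^16=157, 247^32=673, 247^64=49, 247^128=1069, 247^256=1237, 247^512=1033, 247^1024=157, 247^2048=673, 247^4096=49, 247^8192=1069, 247^16384=1237; 247^30499 = 247^1 * 247^2 * 247^32 * 247^256 * 247^512 * 247^1024 * 247^4096 * 247^8192 * 247^16384 = 139 (mod 1332); answer 139

139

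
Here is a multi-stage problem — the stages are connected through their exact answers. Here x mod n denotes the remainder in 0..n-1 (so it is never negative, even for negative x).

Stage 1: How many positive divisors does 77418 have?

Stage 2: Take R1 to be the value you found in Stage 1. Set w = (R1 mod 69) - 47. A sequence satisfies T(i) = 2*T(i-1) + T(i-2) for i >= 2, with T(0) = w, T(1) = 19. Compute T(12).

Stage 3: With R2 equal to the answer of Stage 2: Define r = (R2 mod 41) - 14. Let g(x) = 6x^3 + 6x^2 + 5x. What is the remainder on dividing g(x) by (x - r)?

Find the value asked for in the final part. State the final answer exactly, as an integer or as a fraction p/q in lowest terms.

Stage 1: 77418 = 2 * 3^2 * 11 * 17 * 23; number of divisors = (1+1) * (2+1) * (1+1) * (1+1) * (1+1) = 48; answer 48
Stage 2: R1 = 48; w = 1; T(2) = 2*(19) + 1*(1) = 39; iterating: T(2)=39, T(3)=97, T(4)=233, T(5)=563, T(6)=1359, T(7)=3281, T(8)=7921, T(9)=19123, T(10)=46167, T(11)=111457, T(12)=269081; answer 269081
Stage 3: R2 = 269081; r = 25; remainder = value at the root: 6*(25)^3 + 6*(25)^2 + 5*(25)^1 = (93750) + (3750) + (125) = 97625; answer 97625

97625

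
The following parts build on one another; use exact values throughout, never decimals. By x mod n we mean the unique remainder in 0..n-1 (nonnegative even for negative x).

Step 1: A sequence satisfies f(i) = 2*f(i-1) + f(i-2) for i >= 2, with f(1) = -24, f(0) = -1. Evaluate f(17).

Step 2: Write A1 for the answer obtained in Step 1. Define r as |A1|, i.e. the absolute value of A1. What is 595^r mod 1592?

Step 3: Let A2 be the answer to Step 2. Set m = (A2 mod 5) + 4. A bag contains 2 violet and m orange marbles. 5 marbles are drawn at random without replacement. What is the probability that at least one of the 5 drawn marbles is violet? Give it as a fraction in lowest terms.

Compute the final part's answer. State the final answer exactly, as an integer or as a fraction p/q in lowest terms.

25/28

Step 1: f(2) = 2*(-24) + 1*(-1) = -49; iterating: f(2)=-49, f(3)=-122, f(4)=-293, f(5)=-708, f(6)=-1709, f(7)=-4126, f(8)=-9961, f(9)=-24048, f(10)=-58057, f(11)=-140162, f(12)=-338381, f(13)=-816924, f(14)=-1972229, f(15)=-4761382, f(16)=-11494993, f(17)=-27751368; answer -27751368
Step 2: A1 = -27751368; r = 27751368; squarings mod 1592: 595^1=595, 595^2=601, 595^4=1409, 595^8=57, 595^16=65, 595^32=1041, 595^64=1121, 595^128=553, 595^256=145, 595^512=329, 595^1024=1577, 595^2048=225, 595^4096=1273, 595^8192=1465, 595^16384=209, 595^32768=697, 595^65536=249, 595^131072=1505, 595^262144=1201, 595^524288=49, 595^1048576=809, 595^2097152=169, 595^4194304=1497, 595^8388608=1065, 595^16777216=721; 595^27751368 = 595^8 * 595^64 * 595^128 * 595^256 * 595^512 * 595^4096 * 595^8192 * 595^16384 * 595^65536 * 595^131072 * 595^262144 * 595^2097152 * 595^8388608 * 595^16777216 = 297 (mod 1592); answer 297
Step 3: A2 = 297; m = 6; total draws C(8,5) = 56; complement C(6,5) = 6; favorable 56 - 6 = 50; P = 25/28; answer 25/28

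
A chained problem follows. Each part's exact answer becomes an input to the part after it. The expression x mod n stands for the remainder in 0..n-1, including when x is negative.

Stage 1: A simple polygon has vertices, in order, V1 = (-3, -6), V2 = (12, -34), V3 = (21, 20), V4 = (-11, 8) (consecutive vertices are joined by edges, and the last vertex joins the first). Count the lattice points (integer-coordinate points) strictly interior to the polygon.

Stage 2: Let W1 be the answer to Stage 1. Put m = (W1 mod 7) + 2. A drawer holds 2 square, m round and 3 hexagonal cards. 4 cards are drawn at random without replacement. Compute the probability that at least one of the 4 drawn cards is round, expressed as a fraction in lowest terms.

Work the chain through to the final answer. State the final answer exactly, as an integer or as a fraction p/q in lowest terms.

Stage 1: cross terms: (-3*-34 - 12*-6)=174, (12*20 - 21*-34)=954, (21*8 - -11*20)=388, (-11*-6 - -3*8)=90; twice the area = |1606| = 1606; area = 803; boundary points = 1 + 9 + 4 + 2 = 16; strictly interior points = area - boundary/2 + 1 = 796; answer 796
Stage 2: W1 = 796; m = 7; total draws C(12,4) = 495; complement C(5,4) = 5; favorable 495 - 5 = 490; P = 98/99; answer 98/99

98/99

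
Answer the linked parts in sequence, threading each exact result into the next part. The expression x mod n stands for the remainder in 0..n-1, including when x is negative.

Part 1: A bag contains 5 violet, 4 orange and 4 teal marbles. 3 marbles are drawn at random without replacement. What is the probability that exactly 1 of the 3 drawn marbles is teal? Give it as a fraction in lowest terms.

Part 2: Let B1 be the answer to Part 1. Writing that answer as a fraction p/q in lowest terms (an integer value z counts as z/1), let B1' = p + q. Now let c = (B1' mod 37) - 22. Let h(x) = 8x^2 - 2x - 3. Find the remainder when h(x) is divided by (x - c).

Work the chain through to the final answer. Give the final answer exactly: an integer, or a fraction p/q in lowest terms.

493

Part 1: total draws C(13,3) = 286; favorable C(4,1)*C(9,2) = 144; P = 72/143; answer 72/143
Part 2: B1 = 72/143; threaded value p + q = 215; c = 8; remainder = value at the root: 8*(8)^2 - 2*(8)^1 - 3 = (512) + (-16) + (-3) = 493; answer 493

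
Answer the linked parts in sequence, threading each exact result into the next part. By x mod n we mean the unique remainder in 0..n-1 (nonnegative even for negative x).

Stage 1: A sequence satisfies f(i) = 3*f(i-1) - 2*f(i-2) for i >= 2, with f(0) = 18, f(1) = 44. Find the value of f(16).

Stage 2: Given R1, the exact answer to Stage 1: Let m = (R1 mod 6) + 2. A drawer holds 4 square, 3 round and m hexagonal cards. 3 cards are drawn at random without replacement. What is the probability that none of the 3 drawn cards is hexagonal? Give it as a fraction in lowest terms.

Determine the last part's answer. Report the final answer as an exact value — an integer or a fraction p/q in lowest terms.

Stage 1: f(2) = 3*(44) - 2*(18) = 96; iterating: f(2)=96, f(3)=200, f(4)=408, f(5)=824, f(6)=1656, f(7)=3320, f(8)=6648, f(9)=13304, f(10)=26616, f(11)=53240, f(12)=106488, f(13)=212984, f(14)=425976, f(15)=851960, f(16)=1703928; answer 1703928
Stage 2: R1 = 1703928; m = 2; total draws C(9,3) = 84; favorable C(7,3) = 35; P = 5/12; answer 5/12

5/12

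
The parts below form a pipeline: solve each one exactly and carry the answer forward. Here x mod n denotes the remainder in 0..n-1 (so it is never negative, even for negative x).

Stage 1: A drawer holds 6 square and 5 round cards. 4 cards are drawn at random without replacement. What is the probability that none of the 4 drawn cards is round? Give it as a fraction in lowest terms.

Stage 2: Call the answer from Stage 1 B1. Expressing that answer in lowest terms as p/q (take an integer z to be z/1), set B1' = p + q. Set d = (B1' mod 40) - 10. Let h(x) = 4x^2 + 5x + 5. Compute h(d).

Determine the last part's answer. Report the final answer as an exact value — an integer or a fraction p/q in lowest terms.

746

Stage 1: total draws C(11,4) = 330; favorable C(6,4) = 15; P = 1/22; answer 1/22
Stage 2: B1 = 1/22; threaded value p + q = 23; d = 13; 4*(13)^2 + 5*(13)^1 + 5 = (676) + (65) + (5) = 746; answer 746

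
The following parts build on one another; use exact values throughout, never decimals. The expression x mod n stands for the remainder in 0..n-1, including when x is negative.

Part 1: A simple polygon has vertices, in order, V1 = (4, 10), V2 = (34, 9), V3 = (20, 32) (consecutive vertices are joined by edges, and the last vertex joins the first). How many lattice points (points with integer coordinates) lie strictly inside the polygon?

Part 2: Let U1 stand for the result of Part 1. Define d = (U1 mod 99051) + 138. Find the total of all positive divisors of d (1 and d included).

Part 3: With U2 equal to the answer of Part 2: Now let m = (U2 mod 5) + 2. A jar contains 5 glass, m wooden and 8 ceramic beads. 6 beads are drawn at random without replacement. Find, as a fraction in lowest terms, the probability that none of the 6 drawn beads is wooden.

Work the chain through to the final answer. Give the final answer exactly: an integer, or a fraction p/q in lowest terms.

12/35

Part 1: cross terms: (4*9 - 34*10)=-304, (34*32 - 20*9)=908, (20*10 - 4*32)=72; twice the area = |676| = 676; area = 338; boundary points = 1 + 1 + 2 = 4; strictly interior points = area - boundary/2 + 1 = 337; answer 337
Part 2: U1 = 337; d = 475; 475 = 5^2 * 19; sigma = (1 + 5 + 25) * (1 + 19) = 31 * 20 = 620; answer 620
Part 3: U2 = 620; m = 2; total draws C(15,6) = 5005; favorable C(13,6) = 1716; P = 12/35; answer 12/35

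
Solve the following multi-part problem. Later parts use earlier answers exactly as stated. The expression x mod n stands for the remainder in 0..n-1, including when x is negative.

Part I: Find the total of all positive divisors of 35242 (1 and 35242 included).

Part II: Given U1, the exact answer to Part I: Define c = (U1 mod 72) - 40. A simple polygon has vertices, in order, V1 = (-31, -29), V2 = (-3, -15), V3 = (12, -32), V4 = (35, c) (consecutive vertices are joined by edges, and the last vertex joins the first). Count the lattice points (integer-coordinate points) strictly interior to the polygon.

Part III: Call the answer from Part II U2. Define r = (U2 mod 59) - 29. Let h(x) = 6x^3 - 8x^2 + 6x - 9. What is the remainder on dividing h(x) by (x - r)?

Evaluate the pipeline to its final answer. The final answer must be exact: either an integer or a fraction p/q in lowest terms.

Part I: 35242 = 2 * 67 * 263; sigma = (1 + 2) * (1 + 67) * (1 + 263) = 3 * 68 * 264 = 53856; answer 53856
Part II: U1 = 53856; c = -40; cross terms: (-31*-15 - -3*-29)=378, (-3*-32 - 12*-15)=276, (12*-40 - 35*-32)=640, (35*-29 - -31*-40)=-2255; twice the area = |-961| = 961; area = 961/2; boundary points = 14 + 1 + 1 + 11 = 27; strictly interior points = area - boundary/2 + 1 = 468; answer 468
Part III: U2 = 468; r = 26; remainder = value at the root: 6*(26)^3 - 8*(26)^2 + 6*(26)^1 - 9 = (105456) + (-5408) + (156) + (-9) = 100195; answer 100195

100195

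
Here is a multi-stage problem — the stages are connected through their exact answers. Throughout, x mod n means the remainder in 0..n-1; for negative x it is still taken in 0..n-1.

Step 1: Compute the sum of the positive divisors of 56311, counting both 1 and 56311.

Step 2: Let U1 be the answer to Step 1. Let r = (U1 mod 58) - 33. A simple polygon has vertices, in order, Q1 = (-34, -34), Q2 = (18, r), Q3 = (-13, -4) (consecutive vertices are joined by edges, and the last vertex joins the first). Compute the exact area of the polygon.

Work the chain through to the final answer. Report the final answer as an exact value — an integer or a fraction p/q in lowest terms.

Step 1: 56311 is prime, so its only divisors are 1 and 56311; sigma = 1 + 56311 = 56312; answer 56312
Step 2: U1 = 56312; r = 19; cross terms: (-34*19 - 18*-34)=-34, (18*-4 - -13*19)=175, (-13*-34 - -34*-4)=306; twice the area = |447| = 447; area = 447/2; answer 447/2

447/2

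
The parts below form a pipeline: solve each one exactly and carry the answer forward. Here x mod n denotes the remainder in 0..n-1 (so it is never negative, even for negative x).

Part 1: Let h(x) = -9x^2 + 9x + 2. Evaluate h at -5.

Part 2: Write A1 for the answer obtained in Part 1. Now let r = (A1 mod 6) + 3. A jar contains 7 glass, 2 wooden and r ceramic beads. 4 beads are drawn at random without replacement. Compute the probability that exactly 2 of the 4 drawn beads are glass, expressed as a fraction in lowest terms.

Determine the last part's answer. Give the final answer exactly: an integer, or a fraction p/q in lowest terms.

63/143

Part 1: -9*(-5)^2 + 9*(-5)^1 + 2 = (-225) + (-45) + (2) = -268; answer -268
Part 2: A1 = -268; r = 5; total draws C(14,4) = 1001; favorable C(7,2)*C(7,2) = 441; P = 63/143; answer 63/143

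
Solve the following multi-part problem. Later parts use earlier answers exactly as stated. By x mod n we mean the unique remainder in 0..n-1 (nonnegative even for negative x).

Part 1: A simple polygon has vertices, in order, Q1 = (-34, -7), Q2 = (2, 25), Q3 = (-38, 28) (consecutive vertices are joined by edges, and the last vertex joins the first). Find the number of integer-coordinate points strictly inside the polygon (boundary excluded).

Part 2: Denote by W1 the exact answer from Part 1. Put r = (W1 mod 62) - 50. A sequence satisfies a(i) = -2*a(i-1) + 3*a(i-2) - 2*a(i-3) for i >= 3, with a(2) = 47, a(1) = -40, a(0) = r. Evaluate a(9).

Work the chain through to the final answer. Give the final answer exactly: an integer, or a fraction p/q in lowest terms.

-146722

Part 1: cross terms: (-34*25 - 2*-7)=-836, (2*28 - -38*25)=1006, (-38*-7 - -34*28)=1218; twice the area = |1388| = 1388; area = 694; boundary points = 4 + 1 + 1 = 6; strictly interior points = area - boundary/2 + 1 = 692; answer 692
Part 2: W1 = 692; r = -40; a(3) = -2*(47) + 3*(-40) - 2*(-40) = -134; iterating: a(3)=-134, a(4)=489, a(5)=-1474, a(6)=4683, a(7)=-14766, a(8)=46529, a(9)=-146722; answer -146722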